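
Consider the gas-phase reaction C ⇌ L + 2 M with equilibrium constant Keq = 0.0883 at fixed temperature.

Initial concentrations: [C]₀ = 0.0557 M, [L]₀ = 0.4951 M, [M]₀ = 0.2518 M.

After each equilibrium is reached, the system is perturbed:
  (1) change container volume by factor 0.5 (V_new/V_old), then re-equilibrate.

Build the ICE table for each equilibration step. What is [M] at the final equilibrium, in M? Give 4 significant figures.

Q₀ = 0.5636 vs Keq = 0.0883 ⇒ Q>K, reverse
Step 1:
                    C           L           M
  init         0.0557      0.4951      0.2518
  Δ           0.05246    -0.05246     -0.1049
  eq           0.1082      0.4426      0.1469
  solve Keq expr → x = -0.05246; check Q = 0.0883
Then change container volume by factor 0.5 (V_new/V_old).
Step 2:
                    C           L           M
  init         0.2163      0.8853      0.2938
  Δ           0.06076    -0.06076     -0.1215
  eq           0.2771      0.8245      0.1723
  solve Keq expr → x = -0.06076; check Q = 0.0883

[M]_eq = 0.1723 M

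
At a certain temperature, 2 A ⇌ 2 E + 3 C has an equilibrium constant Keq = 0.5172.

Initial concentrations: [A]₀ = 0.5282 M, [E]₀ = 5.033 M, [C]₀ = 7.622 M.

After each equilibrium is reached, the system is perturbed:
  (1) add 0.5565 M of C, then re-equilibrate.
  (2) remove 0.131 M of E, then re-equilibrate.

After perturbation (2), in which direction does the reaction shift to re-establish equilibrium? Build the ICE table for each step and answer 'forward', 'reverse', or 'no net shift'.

Q₀ = 4.0204e+04 vs Keq = 0.5172 ⇒ Q>K, reverse
Step 1:
                    A           E           C
  Initial      0.5282       5.033       7.622
  Change        3.824      -3.824      -5.736
  Equil         4.352       1.209       1.886
  solve Keq expr → x = -1.912; check Q = 0.5172
Then add 0.5565 M of C.
Step 2:
                    A           E           C
  Initial       4.352       1.209       2.442
  Change       0.1847     -0.1847      -0.277
  Equil         4.537       1.024       2.165
  solve Keq expr → x = -0.09233; check Q = 0.5172
Then remove 0.131 M of E.
Step 3:
                    A           E           C
  Initial       4.537      0.8931       2.165
  Change     -0.05888     0.05888     0.08831
  Equil         4.478       0.952       2.254
  solve Keq expr → x = 0.02944; check Q = 0.5172

Direction: forward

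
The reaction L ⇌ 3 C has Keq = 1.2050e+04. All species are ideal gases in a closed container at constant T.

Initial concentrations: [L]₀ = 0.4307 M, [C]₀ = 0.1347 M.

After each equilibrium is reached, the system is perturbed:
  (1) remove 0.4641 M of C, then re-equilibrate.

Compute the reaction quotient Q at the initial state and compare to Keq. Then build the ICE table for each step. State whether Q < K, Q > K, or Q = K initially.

Q₀ = 0.005675; Q < K (proceeds forward)

Q₀ = 0.005675 vs Keq = 1.2050e+04 ⇒ Q<K, forward
Step 1:
                   L          C
  I           0.4307     0.1347
  C          -0.4305      1.291
  E       2.4068e-04      1.426
  solve Keq expr → x = 0.4305; check Q = 1.2050e+04
Then remove 0.4641 M of C.
Step 2:
                   L          C
  I       2.4068e-04      0.962
  C       -1.6669e-04 5.0007e-04
  E       7.3992e-05     0.9625
  solve Keq expr → x = 1.6669e-04; check Q = 1.2050e+04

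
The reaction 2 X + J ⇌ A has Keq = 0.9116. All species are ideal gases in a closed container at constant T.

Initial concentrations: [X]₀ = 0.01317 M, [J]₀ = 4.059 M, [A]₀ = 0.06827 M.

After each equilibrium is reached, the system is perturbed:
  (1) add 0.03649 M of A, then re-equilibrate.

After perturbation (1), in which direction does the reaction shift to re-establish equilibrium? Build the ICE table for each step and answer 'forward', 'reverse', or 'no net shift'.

Q₀ = 96.97 vs Keq = 0.9116 ⇒ Q>K, reverse
Step 1:
                    X           J           A
  init        0.01317       4.059     0.06827
  Δ           0.07649     0.03824    -0.03824
  eq          0.08966       4.097     0.03003
  solve Keq expr → x = -0.03824; check Q = 0.9116
Then add 0.03649 M of A.
Step 2:
                    X           J           A
  init        0.08966       4.097     0.06652
  Δ           0.02845     0.01423    -0.01423
  eq           0.1181       4.111     0.05229
  solve Keq expr → x = -0.01423; check Q = 0.9116

Direction: reverse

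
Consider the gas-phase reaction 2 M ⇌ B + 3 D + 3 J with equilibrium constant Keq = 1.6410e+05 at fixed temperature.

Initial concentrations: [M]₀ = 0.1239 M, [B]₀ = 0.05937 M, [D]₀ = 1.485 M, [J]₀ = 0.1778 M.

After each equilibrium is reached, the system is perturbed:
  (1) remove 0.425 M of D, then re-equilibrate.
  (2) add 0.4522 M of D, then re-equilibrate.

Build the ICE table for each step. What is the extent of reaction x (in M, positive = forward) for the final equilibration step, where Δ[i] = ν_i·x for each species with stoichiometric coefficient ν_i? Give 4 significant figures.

x = -7.7024e-05 M

Q₀ = 0.07119 vs Keq = 1.6410e+05 ⇒ Q<K, forward
Step 1:
                  M         B         D         J
  Initial    0.1239   0.05937     1.485    0.1778
  Change    -0.1235   0.06175    0.1852    0.1852
  Equil   4.0565e-04    0.1211      1.67     0.363
  solve Keq expr → x = 0.06175; check Q = 1.6410e+05
Then remove 0.425 M of D.
Step 2:
                  M         B         D         J
  Initial 4.0565e-04    0.1211     1.245     0.363
  Change  -1.4414e-04 7.2069e-05 2.1621e-04 2.1621e-04
  Equil   2.6151e-04    0.1212     1.245    0.3633
  solve Keq expr → x = 7.2069e-05; check Q = 1.6410e+05
Then add 0.4522 M of D.
Step 3:
                  M         B         D         J
  Initial 2.6151e-04    0.1212     1.698    0.3633
  Change  1.5405e-04 -7.7024e-05 -2.3107e-04 -2.3107e-04
  Equil   4.1556e-04    0.1211     1.697     0.363
  solve Keq expr → x = -7.7024e-05; check Q = 1.6410e+05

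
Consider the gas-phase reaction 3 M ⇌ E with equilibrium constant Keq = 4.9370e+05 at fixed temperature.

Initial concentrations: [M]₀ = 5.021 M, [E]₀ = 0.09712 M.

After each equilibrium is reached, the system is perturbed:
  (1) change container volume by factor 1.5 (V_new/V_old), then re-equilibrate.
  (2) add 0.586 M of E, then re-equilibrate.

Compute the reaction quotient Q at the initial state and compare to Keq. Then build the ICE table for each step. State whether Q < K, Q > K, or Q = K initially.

Q₀ = 7.6725e-04 vs Keq = 4.9370e+05 ⇒ Q<K, forward
Step 1:
                    M           E
  init          5.021     0.09712
  Δ            -5.006       1.669
  eq          0.01529       1.766
  solve Keq expr → x = 1.669; check Q = 4.9370e+05
Then change container volume by factor 1.5 (V_new/V_old).
Step 2:
                    M           E
  init         0.0102       1.177
  Δ           0.00316   -0.001053
  eq          0.01336       1.176
  solve Keq expr → x = -0.001053; check Q = 4.9370e+05
Then add 0.586 M of E.
Step 3:
                    M           E
  init        0.01336       1.762
  Δ          0.001925 -6.4166e-04
  eq          0.01528       1.761
  solve Keq expr → x = -6.4166e-04; check Q = 4.9370e+05

Q₀ = 7.6725e-04; Q < K (proceeds forward)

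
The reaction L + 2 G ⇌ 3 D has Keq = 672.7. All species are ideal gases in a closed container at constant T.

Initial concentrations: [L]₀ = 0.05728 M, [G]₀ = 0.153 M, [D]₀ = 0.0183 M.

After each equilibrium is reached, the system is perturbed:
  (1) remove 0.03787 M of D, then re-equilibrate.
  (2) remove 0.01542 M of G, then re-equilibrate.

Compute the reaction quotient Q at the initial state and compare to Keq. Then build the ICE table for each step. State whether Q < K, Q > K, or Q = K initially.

Q₀ = 0.004571 vs Keq = 672.7 ⇒ Q<K, forward
Step 1:
                  L         G         D
  I         0.05728     0.153    0.0183
  C        -0.05335   -0.1067      0.16
  E        0.003933   0.04631    0.1783
  solve Keq expr → x = 0.05335; check Q = 672.7
Then remove 0.03787 M of D.
Step 2:
                  L         G         D
  I        0.003933   0.04631    0.1405
  C       -0.001513 -0.003025  0.004538
  E         0.00242   0.04328     0.145
  solve Keq expr → x = 0.001513; check Q = 672.7
Then remove 0.01542 M of G.
Step 3:
                  L         G         D
  I         0.00242   0.02786     0.145
  C        0.001726  0.003452 -0.005177
  E        0.004146   0.03131    0.1398
  solve Keq expr → x = -0.001726; check Q = 672.7

Q₀ = 0.004571; Q < K (proceeds forward)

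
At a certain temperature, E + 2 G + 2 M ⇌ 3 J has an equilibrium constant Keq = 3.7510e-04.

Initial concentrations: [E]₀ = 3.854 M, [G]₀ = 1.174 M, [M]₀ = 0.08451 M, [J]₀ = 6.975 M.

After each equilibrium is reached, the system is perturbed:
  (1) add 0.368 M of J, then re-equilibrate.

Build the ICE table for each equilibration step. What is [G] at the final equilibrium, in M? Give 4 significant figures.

[G]_eq = 5.366 M

Q₀ = 8945 vs Keq = 3.7510e-04 ⇒ Q>K, reverse
Step 1:
                    E           G           M           J
  I             3.854       1.174     0.08451       6.975
  C             1.995        3.99        3.99      -5.985
  E             5.849       5.164       4.074      0.9903
  solve Keq expr → x = -1.995; check Q = 3.7510e-04
Then add 0.368 M of J.
Step 2:
                    E           G           M           J
  I             5.849       5.164       4.074       1.358
  C             0.101       0.202       0.202      -0.303
  E              5.95       5.366       4.276       1.055
  solve Keq expr → x = -0.101; check Q = 3.7510e-04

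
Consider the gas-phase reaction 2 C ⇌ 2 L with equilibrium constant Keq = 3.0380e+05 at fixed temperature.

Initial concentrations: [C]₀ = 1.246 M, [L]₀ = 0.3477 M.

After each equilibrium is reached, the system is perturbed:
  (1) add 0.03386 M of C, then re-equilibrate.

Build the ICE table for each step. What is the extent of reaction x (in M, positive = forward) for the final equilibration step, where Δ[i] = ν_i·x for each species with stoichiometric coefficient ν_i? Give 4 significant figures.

Q₀ = 0.07787 vs Keq = 3.0380e+05 ⇒ Q<K, forward
Step 1:
                   C          L
  I            1.246     0.3477
  C           -1.243      1.243
  E         0.002886      1.591
  solve Keq expr → x = 0.6216; check Q = 3.0380e+05
Then add 0.03386 M of C.
Step 2:
                   C          L
  I          0.03675      1.591
  C          -0.0338     0.0338
  E         0.002948      1.625
  solve Keq expr → x = 0.0169; check Q = 3.0380e+05

x = 0.0169 M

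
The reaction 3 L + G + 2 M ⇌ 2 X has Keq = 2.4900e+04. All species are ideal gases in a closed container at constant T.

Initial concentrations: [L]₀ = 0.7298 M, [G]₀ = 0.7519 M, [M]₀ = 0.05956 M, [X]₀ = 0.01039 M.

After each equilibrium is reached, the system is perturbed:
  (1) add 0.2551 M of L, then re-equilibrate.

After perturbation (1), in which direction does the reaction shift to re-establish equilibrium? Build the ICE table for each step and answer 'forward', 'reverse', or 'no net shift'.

Direction: forward

Q₀ = 0.1041 vs Keq = 2.4900e+04 ⇒ Q<K, forward
Step 1:
                    L           G           M           X
  Initial      0.7298      0.7519     0.05956     0.01039
  Change     -0.08784    -0.02928    -0.05856     0.05856
  Equil         0.642      0.7226  9.9936e-04     0.06895
  solve Keq expr → x = 0.02928; check Q = 2.4900e+04
Then add 0.2551 M of L.
Step 2:
                    L           G           M           X
  Initial      0.8971      0.7226  9.9936e-04     0.06895
  Change  -5.8540e-04 -1.9513e-04 -3.9026e-04  3.9026e-04
  Equil        0.8965      0.7224  6.0910e-04     0.06934
  solve Keq expr → x = 1.9513e-04; check Q = 2.4900e+04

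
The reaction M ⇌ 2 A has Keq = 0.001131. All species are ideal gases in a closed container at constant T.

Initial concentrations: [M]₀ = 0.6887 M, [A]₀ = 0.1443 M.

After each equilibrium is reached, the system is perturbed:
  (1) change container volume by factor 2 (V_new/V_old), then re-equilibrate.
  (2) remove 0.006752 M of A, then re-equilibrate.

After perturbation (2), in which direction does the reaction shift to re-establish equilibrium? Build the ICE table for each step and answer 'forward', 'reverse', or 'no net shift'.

Q₀ = 0.03023 vs Keq = 0.001131 ⇒ Q>K, reverse
Step 1:
                  M         A
  I          0.6887    0.1443
  C         0.05762   -0.1152
  E          0.7463   0.02905
  solve Keq expr → x = -0.05762; check Q = 0.001131
Then change container volume by factor 2 (V_new/V_old).
Step 2:
                  M         A
  I          0.3732   0.01453
  C       -0.002968  0.005935
  E          0.3702   0.02046
  solve Keq expr → x = 0.002968; check Q = 0.001131
Then remove 0.006752 M of A.
Step 3:
                  M         A
  I          0.3702   0.01371
  C        -0.00333   0.00666
  E          0.3669   0.02037
  solve Keq expr → x = 0.00333; check Q = 0.001131

Direction: forward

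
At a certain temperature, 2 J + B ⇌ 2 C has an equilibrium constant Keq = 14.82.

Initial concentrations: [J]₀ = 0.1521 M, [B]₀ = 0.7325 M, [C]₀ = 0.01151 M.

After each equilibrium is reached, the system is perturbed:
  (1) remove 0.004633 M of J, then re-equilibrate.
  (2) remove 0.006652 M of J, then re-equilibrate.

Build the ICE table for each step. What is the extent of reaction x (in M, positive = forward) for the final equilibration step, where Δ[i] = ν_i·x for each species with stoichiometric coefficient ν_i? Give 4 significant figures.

x = -0.002503 M

Q₀ = 0.007818 vs Keq = 14.82 ⇒ Q<K, forward
Step 1:
                  J         B         C
  init       0.1521    0.7325   0.01151
  Δ         -0.1128  -0.05641    0.1128
  eq        0.03928    0.6761    0.1243
  solve Keq expr → x = 0.05641; check Q = 14.82
Then remove 0.004633 M of J.
Step 2:
                  J         B         C
  init      0.03465    0.6761    0.1243
  Δ        0.003483  0.001742 -0.003483
  eq        0.03813    0.6778    0.1208
  solve Keq expr → x = -0.001742; check Q = 14.82
Then remove 0.006652 M of J.
Step 3:
                  J         B         C
  init      0.03148    0.6778    0.1208
  Δ        0.005005  0.002503 -0.005005
  eq        0.03648    0.6803    0.1158
  solve Keq expr → x = -0.002503; check Q = 14.82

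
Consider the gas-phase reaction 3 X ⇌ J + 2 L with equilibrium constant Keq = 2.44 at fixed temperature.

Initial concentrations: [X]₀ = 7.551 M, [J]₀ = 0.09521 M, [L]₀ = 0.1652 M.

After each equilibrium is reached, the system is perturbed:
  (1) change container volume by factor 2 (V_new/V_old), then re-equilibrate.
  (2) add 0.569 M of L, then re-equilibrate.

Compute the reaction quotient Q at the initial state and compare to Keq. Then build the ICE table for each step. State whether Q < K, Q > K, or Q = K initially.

Q₀ = 6.0352e-06; Q < K (proceeds forward)

Q₀ = 6.0352e-06 vs Keq = 2.44 ⇒ Q<K, forward
Step 1:
                  X         J         L
  I           7.551   0.09521    0.1652
  C          -5.347     1.782     3.565
  E           2.204     1.878      3.73
  solve Keq expr → x = 1.782; check Q = 2.44
Then change container volume by factor 2 (V_new/V_old).
Step 2:
                  X         J         L
  I           1.102    0.9388     1.865
  C               0         0         0
  E           1.102    0.9388     1.865
  solve Keq expr → x = 0; check Q = 2.44
Then add 0.569 M of L.
Step 3:
                  X         J         L
  I           1.102    0.9388     2.434
  C          0.1533   -0.0511   -0.1022
  E           1.255    0.8877     2.332
  solve Keq expr → x = -0.0511; check Q = 2.44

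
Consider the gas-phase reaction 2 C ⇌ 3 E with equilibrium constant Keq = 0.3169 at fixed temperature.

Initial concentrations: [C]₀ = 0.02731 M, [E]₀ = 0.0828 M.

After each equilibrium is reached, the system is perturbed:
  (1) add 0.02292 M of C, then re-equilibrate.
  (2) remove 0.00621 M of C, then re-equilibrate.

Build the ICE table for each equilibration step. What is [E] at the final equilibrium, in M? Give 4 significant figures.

Q₀ = 0.7611 vs Keq = 0.3169 ⇒ Q>K, reverse
Step 1:
                   C          E
  init       0.02731     0.0828
  Δ         0.007108   -0.01066
  eq         0.03442    0.07214
  solve Keq expr → x = -0.003554; check Q = 0.3169
Then add 0.02292 M of C.
Step 2:
                   C          E
  init       0.05734    0.07214
  Δ         -0.01075    0.01613
  eq         0.04658    0.08827
  solve Keq expr → x = 0.005377; check Q = 0.3169
Then remove 0.00621 M of C.
Step 3:
                   C          E
  init       0.04037    0.08827
  Δ         0.002858  -0.004287
  eq         0.04323    0.08398
  solve Keq expr → x = -0.001429; check Q = 0.3169

[E]_eq = 0.08398 M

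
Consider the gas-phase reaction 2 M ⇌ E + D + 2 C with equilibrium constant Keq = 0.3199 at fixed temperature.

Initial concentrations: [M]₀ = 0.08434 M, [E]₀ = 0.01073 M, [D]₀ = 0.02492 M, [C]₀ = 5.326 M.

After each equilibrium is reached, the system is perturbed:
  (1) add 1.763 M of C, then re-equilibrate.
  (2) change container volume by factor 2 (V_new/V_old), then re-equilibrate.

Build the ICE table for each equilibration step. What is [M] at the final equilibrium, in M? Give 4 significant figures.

Q₀ = 1.066 vs Keq = 0.3199 ⇒ Q>K, reverse
Step 1:
                    M           E           D           C
  Initial     0.08434     0.01073     0.02492       5.326
  Change      0.01091   -0.005453   -0.005453    -0.01091
  Equil       0.09525    0.005277     0.01947       5.315
  solve Keq expr → x = -0.005453; check Q = 0.3199
Then add 1.763 M of C.
Step 2:
                    M           E           D           C
  Initial     0.09525    0.005277     0.01947       7.078
  Change     0.003514   -0.001757   -0.001757   -0.003514
  Equil       0.09876     0.00352     0.01771       7.075
  solve Keq expr → x = -0.001757; check Q = 0.3199
Then change container volume by factor 2 (V_new/V_old).
Step 3:
                    M           E           D           C
  Initial     0.04938     0.00176    0.008855       3.537
  Change    -0.005182    0.002591    0.002591    0.005182
  Equil        0.0442    0.004351     0.01145       3.542
  solve Keq expr → x = 0.002591; check Q = 0.3199

[M]_eq = 0.0442 M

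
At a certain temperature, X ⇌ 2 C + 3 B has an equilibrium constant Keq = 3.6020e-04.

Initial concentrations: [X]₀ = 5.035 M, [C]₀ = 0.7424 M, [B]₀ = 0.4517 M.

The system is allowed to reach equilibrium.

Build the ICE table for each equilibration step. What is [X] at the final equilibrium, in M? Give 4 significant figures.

[X]_eq = 5.125 M

Q₀ = 0.01009 vs Keq = 3.6020e-04 ⇒ Q>K, reverse
Step 1:
                    X           C           B
  Initial       5.035      0.7424      0.4517
  Change      0.09048      -0.181     -0.2714
  Equil         5.125      0.5614      0.1803
  solve Keq expr → x = -0.09048; check Q = 3.6020e-04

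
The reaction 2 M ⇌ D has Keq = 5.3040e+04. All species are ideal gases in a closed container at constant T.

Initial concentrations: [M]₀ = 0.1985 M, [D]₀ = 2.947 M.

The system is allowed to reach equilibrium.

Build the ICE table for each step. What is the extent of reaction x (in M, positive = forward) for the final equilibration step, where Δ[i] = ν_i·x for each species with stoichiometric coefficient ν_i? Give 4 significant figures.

x = 0.09546 M

Q₀ = 74.79 vs Keq = 5.3040e+04 ⇒ Q<K, forward
Step 1:
                   M          D
  init        0.1985      2.947
  Δ          -0.1909    0.09546
  eq        0.007574      3.042
  solve Keq expr → x = 0.09546; check Q = 5.3040e+04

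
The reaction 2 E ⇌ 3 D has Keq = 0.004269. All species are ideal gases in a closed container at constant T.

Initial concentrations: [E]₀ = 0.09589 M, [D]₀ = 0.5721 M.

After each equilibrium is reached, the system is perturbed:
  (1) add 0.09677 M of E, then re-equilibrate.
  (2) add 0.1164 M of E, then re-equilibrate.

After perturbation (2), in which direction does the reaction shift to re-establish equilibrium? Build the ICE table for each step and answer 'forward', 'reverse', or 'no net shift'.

Direction: forward

Q₀ = 20.36 vs Keq = 0.004269 ⇒ Q>K, reverse
Step 1:
                  E         D
  Initial   0.09589    0.5721
  Change      0.321   -0.4816
  Equil      0.4169   0.09054
  solve Keq expr → x = -0.1605; check Q = 0.004269
Then add 0.09677 M of E.
Step 2:
                  E         D
  Initial    0.5137   0.09054
  Change  -0.008265    0.0124
  Equil      0.5054    0.1029
  solve Keq expr → x = 0.004132; check Q = 0.004269
Then add 0.1164 M of E.
Step 3:
                  E         D
  Initial    0.6218    0.1029
  Change  -0.009374   0.01406
  Equil      0.6125     0.117
  solve Keq expr → x = 0.004687; check Q = 0.004269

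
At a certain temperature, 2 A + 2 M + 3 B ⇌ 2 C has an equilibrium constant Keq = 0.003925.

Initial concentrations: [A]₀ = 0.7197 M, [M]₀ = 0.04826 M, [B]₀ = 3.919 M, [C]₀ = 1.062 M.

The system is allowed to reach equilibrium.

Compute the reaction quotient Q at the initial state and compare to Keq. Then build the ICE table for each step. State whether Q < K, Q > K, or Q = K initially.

Q₀ = 15.53; Q > K (proceeds reverse)

Q₀ = 15.53 vs Keq = 0.003925 ⇒ Q>K, reverse
Step 1:
                    A           M           B           C
  I            0.7197     0.04826       3.919       1.062
  C            0.5583      0.5583      0.8374     -0.5583
  E             1.278      0.6065       4.756      0.5037
  solve Keq expr → x = -0.2791; check Q = 0.003925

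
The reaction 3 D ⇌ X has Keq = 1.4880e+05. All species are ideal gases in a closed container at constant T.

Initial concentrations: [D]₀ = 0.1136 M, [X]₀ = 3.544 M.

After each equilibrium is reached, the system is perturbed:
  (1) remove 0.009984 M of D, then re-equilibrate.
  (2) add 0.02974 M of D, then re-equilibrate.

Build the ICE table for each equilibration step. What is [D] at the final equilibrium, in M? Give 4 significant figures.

[D]_eq = 0.02887 M

Q₀ = 2417 vs Keq = 1.4880e+05 ⇒ Q<K, forward
Step 1:
                  D         X
  init       0.1136     3.544
  Δ        -0.08475   0.02825
  eq        0.02885     3.572
  solve Keq expr → x = 0.02825; check Q = 1.4880e+05
Then remove 0.009984 M of D.
Step 2:
                  D         X
  init      0.01886     3.572
  Δ        0.009975 -0.003325
  eq        0.02884     3.569
  solve Keq expr → x = -0.003325; check Q = 1.4880e+05
Then add 0.02974 M of D.
Step 3:
                  D         X
  init      0.05858     3.569
  Δ        -0.02971  0.009904
  eq        0.02887     3.579
  solve Keq expr → x = 0.009904; check Q = 1.4880e+05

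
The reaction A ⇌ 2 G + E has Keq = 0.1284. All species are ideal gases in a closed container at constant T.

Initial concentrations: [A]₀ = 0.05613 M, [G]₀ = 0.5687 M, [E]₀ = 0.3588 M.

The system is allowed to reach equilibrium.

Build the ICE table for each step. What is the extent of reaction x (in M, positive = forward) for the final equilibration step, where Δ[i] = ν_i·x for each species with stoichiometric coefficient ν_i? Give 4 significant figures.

x = -0.1259 M

Q₀ = 2.067 vs Keq = 0.1284 ⇒ Q>K, reverse
Step 1:
                   A          G          E
  I          0.05613     0.5687     0.3588
  C           0.1259    -0.2519    -0.1259
  E           0.1821     0.3168     0.2329
  solve Keq expr → x = -0.1259; check Q = 0.1284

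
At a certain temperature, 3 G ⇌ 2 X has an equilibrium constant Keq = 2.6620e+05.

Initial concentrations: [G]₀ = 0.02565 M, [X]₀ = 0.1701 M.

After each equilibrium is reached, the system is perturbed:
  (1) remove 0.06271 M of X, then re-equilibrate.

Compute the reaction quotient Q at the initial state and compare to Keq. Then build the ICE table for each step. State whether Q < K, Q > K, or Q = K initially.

Q₀ = 1715; Q < K (proceeds forward)

Q₀ = 1715 vs Keq = 2.6620e+05 ⇒ Q<K, forward
Step 1:
                   G          X
  I          0.02565     0.1701
  C         -0.02062    0.01375
  E         0.005026     0.1838
  solve Keq expr → x = 0.006875; check Q = 2.6620e+05
Then remove 0.06271 M of X.
Step 2:
                   G          X
  I         0.005026     0.1211
  C        -0.001204 8.0235e-04
  E         0.003823     0.1219
  solve Keq expr → x = 4.0118e-04; check Q = 2.6620e+05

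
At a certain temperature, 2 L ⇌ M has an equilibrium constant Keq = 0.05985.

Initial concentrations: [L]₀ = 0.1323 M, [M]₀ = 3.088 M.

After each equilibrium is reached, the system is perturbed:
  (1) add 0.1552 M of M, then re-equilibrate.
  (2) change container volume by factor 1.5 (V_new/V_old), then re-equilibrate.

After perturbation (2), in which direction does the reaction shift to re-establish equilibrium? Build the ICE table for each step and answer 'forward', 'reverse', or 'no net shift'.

Direction: reverse

Q₀ = 176.4 vs Keq = 0.05985 ⇒ Q>K, reverse
Step 1:
                   L          M
  Initial     0.1323      3.088
  Change       4.066     -2.033
  Equil        4.198      1.055
  solve Keq expr → x = -2.033; check Q = 0.05985
Then add 0.1552 M of M.
Step 2:
                   L          M
  Initial      4.198       1.21
  Change      0.1534    -0.0767
  Equil        4.352      1.133
  solve Keq expr → x = -0.0767; check Q = 0.05985
Then change container volume by factor 1.5 (V_new/V_old).
Step 3:
                   L          M
  Initial      2.901     0.7556
  Change      0.2913    -0.1456
  Equil        3.192       0.61
  solve Keq expr → x = -0.1456; check Q = 0.05985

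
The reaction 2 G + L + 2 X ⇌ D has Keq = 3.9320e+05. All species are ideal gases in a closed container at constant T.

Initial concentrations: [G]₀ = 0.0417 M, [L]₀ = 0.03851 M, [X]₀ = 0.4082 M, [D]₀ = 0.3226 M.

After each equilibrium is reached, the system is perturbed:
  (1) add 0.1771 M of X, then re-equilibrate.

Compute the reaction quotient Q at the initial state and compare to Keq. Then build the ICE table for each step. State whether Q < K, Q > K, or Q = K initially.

Q₀ = 2.8912e+04 vs Keq = 3.9320e+05 ⇒ Q<K, forward
Step 1:
                    G           L           X           D
  I            0.0417     0.03851      0.4082      0.3226
  C          -0.02647    -0.01324    -0.02647     0.01324
  E           0.01523     0.02527      0.3817      0.3358
  solve Keq expr → x = 0.01324; check Q = 3.9320e+05
Then add 0.1771 M of X.
Step 2:
                    G           L           X           D
  I           0.01523     0.02527      0.5588      0.3358
  C         -0.004242   -0.002121   -0.004242    0.002121
  E           0.01099     0.02315      0.5546       0.338
  solve Keq expr → x = 0.002121; check Q = 3.9320e+05

Q₀ = 2.8912e+04; Q < K (proceeds forward)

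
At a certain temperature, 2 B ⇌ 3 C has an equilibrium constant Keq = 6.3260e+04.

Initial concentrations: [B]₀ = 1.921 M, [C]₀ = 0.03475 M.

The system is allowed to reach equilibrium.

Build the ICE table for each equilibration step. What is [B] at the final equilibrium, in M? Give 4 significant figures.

Q₀ = 1.1371e-05 vs Keq = 6.3260e+04 ⇒ Q<K, forward
Step 1:
                   B          C
  Initial      1.921    0.03475
  Change      -1.901      2.852
  Equil       0.0195      2.887
  solve Keq expr → x = 0.9507; check Q = 6.3260e+04

[B]_eq = 0.0195 M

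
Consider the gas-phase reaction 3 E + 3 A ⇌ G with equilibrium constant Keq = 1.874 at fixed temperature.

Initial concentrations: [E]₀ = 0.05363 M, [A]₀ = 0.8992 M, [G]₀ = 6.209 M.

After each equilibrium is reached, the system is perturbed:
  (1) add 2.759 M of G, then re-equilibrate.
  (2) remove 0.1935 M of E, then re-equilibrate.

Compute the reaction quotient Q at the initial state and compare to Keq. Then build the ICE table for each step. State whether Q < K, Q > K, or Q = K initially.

Q₀ = 5.5364e+04 vs Keq = 1.874 ⇒ Q>K, reverse
Step 1:
                  E         A         G
  Initial   0.05363    0.8992     6.209
  Change     0.8072    0.8072   -0.2691
  Equil      0.8608     1.706      5.94
  solve Keq expr → x = -0.2691; check Q = 1.874
Then add 2.759 M of G.
Step 2:
                  E         A         G
  Initial    0.8608     1.706     8.699
  Change    0.07479   0.07479  -0.02493
  Equil      0.9356     1.781     8.674
  solve Keq expr → x = -0.02493; check Q = 1.874
Then remove 0.1935 M of E.
Step 3:
                  E         A         G
  Initial    0.7421     1.781     8.674
  Change     0.1289    0.1289  -0.04297
  Equil       0.871      1.91     8.631
  solve Keq expr → x = -0.04297; check Q = 1.874

Q₀ = 5.5364e+04; Q > K (proceeds reverse)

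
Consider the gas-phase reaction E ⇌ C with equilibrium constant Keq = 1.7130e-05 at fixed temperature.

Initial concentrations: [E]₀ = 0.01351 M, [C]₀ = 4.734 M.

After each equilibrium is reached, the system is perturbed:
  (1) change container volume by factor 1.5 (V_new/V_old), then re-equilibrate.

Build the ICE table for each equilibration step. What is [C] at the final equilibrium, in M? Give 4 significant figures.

Q₀ = 350.4 vs Keq = 1.7130e-05 ⇒ Q>K, reverse
Step 1:
                  E         C
  I         0.01351     4.734
  C           4.734    -4.734
  E           4.747 8.1323e-05
  solve Keq expr → x = -4.734; check Q = 1.7130e-05
Then change container volume by factor 1.5 (V_new/V_old).
Step 2:
                  E         C
  I           3.165 5.4216e-05
  C               0         0
  E           3.165 5.4216e-05
  solve Keq expr → x = 0; check Q = 1.7130e-05

[C]_eq = 5.4216e-05 M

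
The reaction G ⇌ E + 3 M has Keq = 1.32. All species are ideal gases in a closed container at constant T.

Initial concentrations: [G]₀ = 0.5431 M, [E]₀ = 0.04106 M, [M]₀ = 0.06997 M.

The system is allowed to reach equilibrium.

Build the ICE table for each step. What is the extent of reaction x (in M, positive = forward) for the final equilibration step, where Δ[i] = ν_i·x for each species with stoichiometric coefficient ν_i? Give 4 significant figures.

x = 0.3019 M

Q₀ = 2.5899e-05 vs Keq = 1.32 ⇒ Q<K, forward
Step 1:
                   G          E          M
  I           0.5431    0.04106    0.06997
  C          -0.3019     0.3019     0.9056
  E           0.2412     0.3429     0.9756
  solve Keq expr → x = 0.3019; check Q = 1.32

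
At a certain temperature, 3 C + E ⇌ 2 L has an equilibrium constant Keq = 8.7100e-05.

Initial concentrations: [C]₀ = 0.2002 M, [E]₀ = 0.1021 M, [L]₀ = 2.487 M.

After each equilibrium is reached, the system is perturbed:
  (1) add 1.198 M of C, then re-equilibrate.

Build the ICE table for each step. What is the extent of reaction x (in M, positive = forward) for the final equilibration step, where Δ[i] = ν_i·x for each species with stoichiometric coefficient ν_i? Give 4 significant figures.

x = 0.01869 M

Q₀ = 7550 vs Keq = 8.7100e-05 ⇒ Q>K, reverse
Step 1:
                    C           E           L
  Initial      0.2002      0.1021       2.487
  Change        3.611       1.204      -2.408
  Equil         3.812       1.306     0.07937
  solve Keq expr → x = -1.204; check Q = 8.7100e-05
Then add 1.198 M of C.
Step 2:
                    C           E           L
  Initial        5.01       1.306     0.07937
  Change     -0.05606    -0.01869     0.03737
  Equil         4.954       1.287      0.1167
  solve Keq expr → x = 0.01869; check Q = 8.7100e-05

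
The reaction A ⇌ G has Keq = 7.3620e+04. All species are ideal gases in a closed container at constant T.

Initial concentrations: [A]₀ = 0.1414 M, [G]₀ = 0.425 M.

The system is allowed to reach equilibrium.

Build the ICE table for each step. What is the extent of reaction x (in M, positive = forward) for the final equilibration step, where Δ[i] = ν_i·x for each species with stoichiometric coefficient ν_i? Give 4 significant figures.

Q₀ = 3.006 vs Keq = 7.3620e+04 ⇒ Q<K, forward
Step 1:
                    A           G
  init         0.1414       0.425
  Δ           -0.1414      0.1414
  eq       7.6935e-06      0.5664
  solve Keq expr → x = 0.1414; check Q = 7.3620e+04

x = 0.1414 M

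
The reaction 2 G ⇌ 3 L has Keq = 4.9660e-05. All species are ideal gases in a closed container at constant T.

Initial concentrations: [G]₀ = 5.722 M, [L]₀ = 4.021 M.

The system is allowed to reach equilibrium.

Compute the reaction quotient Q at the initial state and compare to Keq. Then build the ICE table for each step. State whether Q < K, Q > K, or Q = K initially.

Q₀ = 1.986 vs Keq = 4.9660e-05 ⇒ Q>K, reverse
Step 1:
                    G           L
  init          5.722       4.021
  Δ              2.58       -3.87
  eq            8.302      0.1507
  solve Keq expr → x = -1.29; check Q = 4.9660e-05

Q₀ = 1.986; Q > K (proceeds reverse)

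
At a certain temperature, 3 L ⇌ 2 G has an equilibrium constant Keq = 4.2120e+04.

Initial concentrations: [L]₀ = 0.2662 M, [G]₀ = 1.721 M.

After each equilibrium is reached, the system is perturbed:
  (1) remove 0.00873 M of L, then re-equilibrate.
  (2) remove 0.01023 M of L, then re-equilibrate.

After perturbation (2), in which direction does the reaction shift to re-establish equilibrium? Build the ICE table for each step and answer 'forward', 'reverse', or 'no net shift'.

Direction: reverse

Q₀ = 157 vs Keq = 4.2120e+04 ⇒ Q<K, forward
Step 1:
                   L          G
  init        0.2662      1.721
  Δ          -0.2226     0.1484
  eq         0.04362      1.869
  solve Keq expr → x = 0.07419; check Q = 4.2120e+04
Then remove 0.00873 M of L.
Step 2:
                   L          G
  init       0.03489      1.869
  Δ          0.00864   -0.00576
  eq         0.04353      1.864
  solve Keq expr → x = -0.00288; check Q = 4.2120e+04
Then remove 0.01023 M of L.
Step 3:
                   L          G
  init        0.0333      1.864
  Δ          0.01012   -0.00675
  eq         0.04342      1.857
  solve Keq expr → x = -0.003375; check Q = 4.2120e+04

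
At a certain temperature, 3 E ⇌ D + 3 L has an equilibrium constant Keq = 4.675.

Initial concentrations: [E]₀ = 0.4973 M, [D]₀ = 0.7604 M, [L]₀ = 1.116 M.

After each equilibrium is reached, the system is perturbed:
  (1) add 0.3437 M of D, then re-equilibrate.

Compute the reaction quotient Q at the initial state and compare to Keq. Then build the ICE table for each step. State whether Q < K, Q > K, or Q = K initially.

Q₀ = 8.594 vs Keq = 4.675 ⇒ Q>K, reverse
Step 1:
                   E          D          L
  init        0.4973     0.7604      1.116
  Δ          0.06863   -0.02288   -0.06863
  eq          0.5659     0.7375      1.047
  solve Keq expr → x = -0.02288; check Q = 4.675
Then add 0.3437 M of D.
Step 2:
                   E          D          L
  init        0.5659      1.081      1.047
  Δ          0.04589    -0.0153   -0.04589
  eq          0.6118      1.066      1.001
  solve Keq expr → x = -0.0153; check Q = 4.675

Q₀ = 8.594; Q > K (proceeds reverse)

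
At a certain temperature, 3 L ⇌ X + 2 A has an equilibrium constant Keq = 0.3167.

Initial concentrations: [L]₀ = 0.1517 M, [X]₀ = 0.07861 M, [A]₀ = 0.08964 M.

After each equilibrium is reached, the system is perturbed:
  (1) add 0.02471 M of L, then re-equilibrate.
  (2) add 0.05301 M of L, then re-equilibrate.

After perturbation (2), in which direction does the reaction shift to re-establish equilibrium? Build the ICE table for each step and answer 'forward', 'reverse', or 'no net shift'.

Direction: forward

Q₀ = 0.1809 vs Keq = 0.3167 ⇒ Q<K, forward
Step 1:
                  L         X         A
  Initial    0.1517   0.07861   0.08964
  Change   -0.01435  0.004782  0.009564
  Equil      0.1374   0.08339    0.0992
  solve Keq expr → x = 0.004782; check Q = 0.3167
Then add 0.02471 M of L.
Step 2:
                  L         X         A
  Initial    0.1621   0.08339    0.0992
  Change   -0.01375  0.004584  0.009168
  Equil      0.1483   0.08798    0.1084
  solve Keq expr → x = 0.004584; check Q = 0.3167
Then add 0.05301 M of L.
Step 3:
                  L         X         A
  Initial    0.2013   0.08798    0.1084
  Change   -0.02956  0.009854   0.01971
  Equil      0.1718   0.09783    0.1281
  solve Keq expr → x = 0.009854; check Q = 0.3167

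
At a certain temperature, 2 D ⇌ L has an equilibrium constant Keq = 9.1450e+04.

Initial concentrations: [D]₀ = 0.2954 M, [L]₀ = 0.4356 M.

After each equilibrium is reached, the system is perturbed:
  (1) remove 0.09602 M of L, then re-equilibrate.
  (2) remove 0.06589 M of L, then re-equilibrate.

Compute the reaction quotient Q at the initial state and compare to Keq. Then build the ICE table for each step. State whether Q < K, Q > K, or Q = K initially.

Q₀ = 4.992 vs Keq = 9.1450e+04 ⇒ Q<K, forward
Step 1:
                    D           L
  Initial      0.2954      0.4356
  Change      -0.2929      0.1464
  Equil      0.002523       0.582
  solve Keq expr → x = 0.1464; check Q = 9.1450e+04
Then remove 0.09602 M of L.
Step 2:
                    D           L
  Initial    0.002523       0.486
  Change  -2.1721e-04  1.0861e-04
  Equil      0.002306      0.4861
  solve Keq expr → x = 1.0861e-04; check Q = 9.1450e+04
Then remove 0.06589 M of L.
Step 3:
                    D           L
  Initial    0.002306      0.4202
  Change  -1.6173e-04  8.0866e-05
  Equil      0.002144      0.4203
  solve Keq expr → x = 8.0866e-05; check Q = 9.1450e+04

Q₀ = 4.992; Q < K (proceeds forward)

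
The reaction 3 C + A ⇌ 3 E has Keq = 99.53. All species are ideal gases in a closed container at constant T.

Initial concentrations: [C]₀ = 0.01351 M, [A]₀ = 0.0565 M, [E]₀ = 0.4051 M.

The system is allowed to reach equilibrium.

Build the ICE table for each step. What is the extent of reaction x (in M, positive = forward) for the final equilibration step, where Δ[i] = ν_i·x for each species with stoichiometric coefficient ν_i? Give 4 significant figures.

x = -0.04013 M

Q₀ = 4.7717e+05 vs Keq = 99.53 ⇒ Q>K, reverse
Step 1:
                  C         A         E
  init      0.01351    0.0565    0.4051
  Δ          0.1204   0.04013   -0.1204
  eq         0.1339   0.09663    0.2847
  solve Keq expr → x = -0.04013; check Q = 99.53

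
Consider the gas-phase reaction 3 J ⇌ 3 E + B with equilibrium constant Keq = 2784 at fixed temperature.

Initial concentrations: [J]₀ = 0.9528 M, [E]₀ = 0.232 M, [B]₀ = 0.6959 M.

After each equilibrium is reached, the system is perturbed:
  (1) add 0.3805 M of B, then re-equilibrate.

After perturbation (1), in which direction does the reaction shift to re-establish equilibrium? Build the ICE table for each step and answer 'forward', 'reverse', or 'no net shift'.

Direction: reverse

Q₀ = 0.01005 vs Keq = 2784 ⇒ Q<K, forward
Step 1:
                   J          E          B
  init        0.9528      0.232     0.6959
  Δ          -0.8745     0.8745     0.2915
  eq         0.07832      1.106     0.9874
  solve Keq expr → x = 0.2915; check Q = 2784
Then add 0.3805 M of B.
Step 2:
                   J          E          B
  init       0.07832      1.106      1.368
  Δ         0.008278  -0.008278  -0.002759
  eq          0.0866      1.098      1.365
  solve Keq expr → x = -0.002759; check Q = 2784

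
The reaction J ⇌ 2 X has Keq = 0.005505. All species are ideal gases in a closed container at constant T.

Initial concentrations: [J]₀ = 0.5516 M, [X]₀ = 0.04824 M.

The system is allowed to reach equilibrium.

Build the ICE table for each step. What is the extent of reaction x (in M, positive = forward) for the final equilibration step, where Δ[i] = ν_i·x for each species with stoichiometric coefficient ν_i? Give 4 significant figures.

x = 0.003349 M

Q₀ = 0.004219 vs Keq = 0.005505 ⇒ Q<K, forward
Step 1:
                    J           X
  init         0.5516     0.04824
  Δ         -0.003349    0.006697
  eq           0.5483     0.05494
  solve Keq expr → x = 0.003349; check Q = 0.005505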